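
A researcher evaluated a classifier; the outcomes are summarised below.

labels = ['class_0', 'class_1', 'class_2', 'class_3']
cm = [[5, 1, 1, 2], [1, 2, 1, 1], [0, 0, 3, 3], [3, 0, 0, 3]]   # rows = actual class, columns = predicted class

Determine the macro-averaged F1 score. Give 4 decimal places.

0.5003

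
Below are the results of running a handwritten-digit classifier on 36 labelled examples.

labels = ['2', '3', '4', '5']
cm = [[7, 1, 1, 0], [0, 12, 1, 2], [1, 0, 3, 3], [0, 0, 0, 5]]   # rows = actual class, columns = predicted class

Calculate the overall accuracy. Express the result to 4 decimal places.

0.7500

Accuracy = trace / total = (7+12+3+5=27) / 36 = 27/36 = 0.7500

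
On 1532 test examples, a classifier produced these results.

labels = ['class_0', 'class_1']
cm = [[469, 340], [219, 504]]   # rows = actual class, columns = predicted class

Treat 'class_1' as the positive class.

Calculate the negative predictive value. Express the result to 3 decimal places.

0.682

NPV = TN/(TN+FN) = 469/(469+219) = 0.682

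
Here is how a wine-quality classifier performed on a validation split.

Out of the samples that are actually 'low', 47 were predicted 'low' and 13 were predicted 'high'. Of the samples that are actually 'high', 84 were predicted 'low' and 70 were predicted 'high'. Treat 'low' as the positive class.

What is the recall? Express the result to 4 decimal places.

Recall = TP/(TP+FN) = 47/(47+13) = 47/60 = 0.7833

0.7833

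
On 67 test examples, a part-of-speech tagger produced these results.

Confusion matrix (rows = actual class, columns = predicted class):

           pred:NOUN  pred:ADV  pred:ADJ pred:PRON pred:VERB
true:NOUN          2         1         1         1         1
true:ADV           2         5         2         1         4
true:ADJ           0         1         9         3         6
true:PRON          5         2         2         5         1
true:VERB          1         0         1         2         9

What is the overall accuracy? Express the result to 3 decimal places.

0.448

Accuracy = trace / total = (2+5+9+5+9=30) / 67 = 30/67 = 0.448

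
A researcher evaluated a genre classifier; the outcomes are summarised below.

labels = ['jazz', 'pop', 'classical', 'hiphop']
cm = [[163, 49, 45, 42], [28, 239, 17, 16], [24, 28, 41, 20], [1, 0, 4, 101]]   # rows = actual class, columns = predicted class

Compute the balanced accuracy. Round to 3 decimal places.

Balanced accuracy = mean of per-class recall.
  jazz: recall = 163/299 = 0.5452
  pop: recall = 239/300 = 0.7967
  classical: recall = 41/113 = 0.3628
  hiphop: recall = 101/106 = 0.9528
Mean = (0.5452 + 0.7967 + 0.3628 + 0.9528) / 4 = 0.664

0.664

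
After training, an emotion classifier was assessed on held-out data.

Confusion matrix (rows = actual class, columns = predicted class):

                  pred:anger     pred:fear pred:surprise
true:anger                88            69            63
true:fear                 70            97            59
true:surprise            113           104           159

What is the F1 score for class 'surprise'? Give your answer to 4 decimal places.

F1 score = 2·TP/(2·TP+FP+FN).
surprise: TP=159, FP=63+59=122, FN=113+104=217 → 318/657 = 0.48402

0.4840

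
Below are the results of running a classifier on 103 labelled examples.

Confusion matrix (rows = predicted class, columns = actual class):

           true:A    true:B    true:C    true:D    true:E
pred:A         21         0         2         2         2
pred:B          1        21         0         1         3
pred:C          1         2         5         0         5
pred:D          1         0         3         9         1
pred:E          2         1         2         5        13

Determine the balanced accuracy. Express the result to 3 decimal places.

Balanced accuracy = mean of per-class recall.
  A: recall = 21/26 = 0.8077
  B: recall = 21/24 = 0.8750
  C: recall = 5/12 = 0.4167
  D: recall = 9/17 = 0.5294
  E: recall = 13/24 = 0.5417
Mean = (0.8077 + 0.8750 + 0.4167 + 0.5294 + 0.5417) / 5 = 0.634

0.634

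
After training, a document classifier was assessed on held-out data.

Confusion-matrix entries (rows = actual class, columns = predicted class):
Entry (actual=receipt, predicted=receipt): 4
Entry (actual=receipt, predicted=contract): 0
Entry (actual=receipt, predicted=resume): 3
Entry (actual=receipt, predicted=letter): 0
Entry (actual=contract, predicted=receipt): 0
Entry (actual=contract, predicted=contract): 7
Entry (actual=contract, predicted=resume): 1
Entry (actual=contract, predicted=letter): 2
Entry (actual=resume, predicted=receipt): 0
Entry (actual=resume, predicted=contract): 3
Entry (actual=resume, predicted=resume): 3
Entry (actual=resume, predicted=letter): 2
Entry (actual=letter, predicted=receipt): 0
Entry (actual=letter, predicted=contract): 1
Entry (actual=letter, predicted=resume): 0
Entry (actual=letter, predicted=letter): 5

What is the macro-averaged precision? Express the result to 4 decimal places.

0.6551

Per-class precision (TP/(TP+FP)):
  receipt: TP=4, FP=0+0+0=0 → 4/4 = 1.00000
  contract: TP=7, FP=0+3+1=4 → 7/11 = 0.63636
  resume: TP=3, FP=3+1+0=4 → 3/7 = 0.42857
  letter: TP=5, FP=0+2+2=4 → 5/9 = 0.55556
Macro-precision = mean = (1.00000 + 0.63636 + 0.42857 + 0.55556) / 4 = 0.6551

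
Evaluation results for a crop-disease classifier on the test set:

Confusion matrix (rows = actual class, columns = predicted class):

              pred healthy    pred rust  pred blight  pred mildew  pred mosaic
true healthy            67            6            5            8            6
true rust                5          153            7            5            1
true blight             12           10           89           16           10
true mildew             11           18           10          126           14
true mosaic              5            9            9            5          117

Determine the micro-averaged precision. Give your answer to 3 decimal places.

0.762

Micro-averaging pools counts across classes: ΣTP=552, ΣFP=172, ΣFN=172.
Micro-precision = TP/(TP+FP) on pooled counts = 0.762 (equals overall accuracy in single-label multiclass).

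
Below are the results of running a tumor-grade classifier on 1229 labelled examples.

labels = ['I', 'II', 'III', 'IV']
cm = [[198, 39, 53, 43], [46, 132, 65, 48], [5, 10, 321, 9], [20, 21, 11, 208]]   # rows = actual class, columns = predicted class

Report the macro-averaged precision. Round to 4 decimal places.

Per-class precision (TP/(TP+FP)):
  I: TP=198, FP=46+5+20=71 → 198/269 = 0.73606
  II: TP=132, FP=39+10+21=70 → 132/202 = 0.65347
  III: TP=321, FP=53+65+11=129 → 321/450 = 0.71333
  IV: TP=208, FP=43+48+9=100 → 208/308 = 0.67532
Macro-precision = mean = (0.73606 + 0.65347 + 0.71333 + 0.67532) / 4 = 0.6945

0.6945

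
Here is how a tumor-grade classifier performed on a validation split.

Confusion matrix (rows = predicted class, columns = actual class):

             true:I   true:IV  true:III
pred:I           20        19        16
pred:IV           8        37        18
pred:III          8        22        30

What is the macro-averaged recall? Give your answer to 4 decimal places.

0.4996

Per-class recall (TP/(TP+FN)):
  I: TP=20, FN=8+8=16 → 20/36 = 0.55556
  IV: TP=37, FN=19+22=41 → 37/78 = 0.47436
  III: TP=30, FN=16+18=34 → 30/64 = 0.46875
Macro-recall = mean = (0.55556 + 0.47436 + 0.46875) / 3 = 0.4996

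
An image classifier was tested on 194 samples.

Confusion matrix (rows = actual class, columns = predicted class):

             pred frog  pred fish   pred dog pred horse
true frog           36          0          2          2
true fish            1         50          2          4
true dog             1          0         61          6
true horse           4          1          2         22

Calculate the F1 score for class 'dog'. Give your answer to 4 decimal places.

Treat 'dog' as positive and all other classes as negative.
F1 score = 2·TP/(2·TP+FP+FN).
dog: TP=61, FP=2+2+2=6, FN=1+0+6=7 → 122/135 = 0.90370

0.9037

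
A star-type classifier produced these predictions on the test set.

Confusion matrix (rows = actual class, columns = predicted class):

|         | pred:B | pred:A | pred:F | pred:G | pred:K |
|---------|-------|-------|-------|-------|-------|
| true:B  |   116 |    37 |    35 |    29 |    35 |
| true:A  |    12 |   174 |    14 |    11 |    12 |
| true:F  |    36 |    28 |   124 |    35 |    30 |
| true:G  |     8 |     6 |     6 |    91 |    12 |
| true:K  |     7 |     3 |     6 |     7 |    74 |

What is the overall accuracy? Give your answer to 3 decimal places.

Accuracy = trace / total = (116+174+124+91+74=579) / 948 = 579/948 = 0.611

0.611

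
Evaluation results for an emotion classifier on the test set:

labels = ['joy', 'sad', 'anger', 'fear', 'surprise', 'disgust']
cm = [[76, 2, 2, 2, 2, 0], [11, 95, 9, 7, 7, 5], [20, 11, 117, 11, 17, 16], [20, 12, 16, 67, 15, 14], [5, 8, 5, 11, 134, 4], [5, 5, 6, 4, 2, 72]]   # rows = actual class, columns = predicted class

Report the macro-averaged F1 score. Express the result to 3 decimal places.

Per-class F1 score (2·TP/(2·TP+FP+FN)):
  joy: TP=76, FP=11+20+20+5+5=61, FN=2+2+2+2+0=8 → 152/221 = 0.6878
  sad: TP=95, FP=2+11+12+8+5=38, FN=11+9+7+7+5=39 → 190/267 = 0.7116
  anger: TP=117, FP=2+9+16+5+6=38, FN=20+11+11+17+16=75 → 234/347 = 0.6744
  fear: TP=67, FP=2+7+11+11+4=35, FN=20+12+16+15+14=77 → 134/246 = 0.5447
  surprise: TP=134, FP=2+7+17+15+2=43, FN=5+8+5+11+4=33 → 268/344 = 0.7791
  disgust: TP=72, FP=0+5+16+14+4=39, FN=5+5+6+4+2=22 → 144/205 = 0.7024
Macro-F1 score = mean = (0.6878 + 0.7116 + 0.6744 + 0.5447 + 0.7791 + 0.7024) / 6 = 0.683

0.683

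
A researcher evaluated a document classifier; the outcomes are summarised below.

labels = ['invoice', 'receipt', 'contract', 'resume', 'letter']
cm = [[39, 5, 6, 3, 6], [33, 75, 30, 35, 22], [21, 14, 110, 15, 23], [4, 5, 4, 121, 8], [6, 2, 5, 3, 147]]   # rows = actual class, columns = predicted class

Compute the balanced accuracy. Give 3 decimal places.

Balanced accuracy = mean of per-class recall.
  invoice: recall = 39/59 = 0.6610
  receipt: recall = 75/195 = 0.3846
  contract: recall = 110/183 = 0.6011
  resume: recall = 121/142 = 0.8521
  letter: recall = 147/163 = 0.9018
Mean = (0.6610 + 0.3846 + 0.6011 + 0.8521 + 0.9018) / 5 = 0.680

0.680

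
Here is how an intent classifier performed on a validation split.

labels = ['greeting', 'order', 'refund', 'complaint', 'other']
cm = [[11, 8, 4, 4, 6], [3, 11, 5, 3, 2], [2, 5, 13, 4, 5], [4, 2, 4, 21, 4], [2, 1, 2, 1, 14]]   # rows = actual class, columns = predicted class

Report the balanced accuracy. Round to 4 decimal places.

0.5080

Balanced accuracy = mean of per-class recall.
  greeting: recall = 11/33 = 0.33333
  order: recall = 11/24 = 0.45833
  refund: recall = 13/29 = 0.44828
  complaint: recall = 21/35 = 0.60000
  other: recall = 14/20 = 0.70000
Mean = (0.33333 + 0.45833 + 0.44828 + 0.60000 + 0.70000) / 5 = 0.5080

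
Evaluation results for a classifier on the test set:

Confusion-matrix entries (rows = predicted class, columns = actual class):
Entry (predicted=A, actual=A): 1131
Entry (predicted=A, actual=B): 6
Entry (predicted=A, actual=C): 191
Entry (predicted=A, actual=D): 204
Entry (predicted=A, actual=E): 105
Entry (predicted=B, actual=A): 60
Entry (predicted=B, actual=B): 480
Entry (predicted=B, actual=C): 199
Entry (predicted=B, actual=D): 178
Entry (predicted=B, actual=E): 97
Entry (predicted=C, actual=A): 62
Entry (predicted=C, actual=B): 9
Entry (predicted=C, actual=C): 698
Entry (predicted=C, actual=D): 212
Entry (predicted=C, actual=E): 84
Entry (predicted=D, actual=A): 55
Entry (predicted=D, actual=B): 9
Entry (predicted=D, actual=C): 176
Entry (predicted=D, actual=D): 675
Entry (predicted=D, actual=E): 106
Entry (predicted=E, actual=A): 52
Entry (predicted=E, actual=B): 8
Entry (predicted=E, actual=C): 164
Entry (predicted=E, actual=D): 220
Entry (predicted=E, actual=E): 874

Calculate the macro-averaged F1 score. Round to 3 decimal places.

Per-class F1 score (2·TP/(2·TP+FP+FN)):
  A: TP=1131, FP=6+191+204+105=506, FN=60+62+55+52=229 → 2262/2997 = 0.7548
  B: TP=480, FP=60+199+178+97=534, FN=6+9+9+8=32 → 960/1526 = 0.6291
  C: TP=698, FP=62+9+212+84=367, FN=191+199+176+164=730 → 1396/2493 = 0.5600
  D: TP=675, FP=55+9+176+106=346, FN=204+178+212+220=814 → 1350/2510 = 0.5378
  E: TP=874, FP=52+8+164+220=444, FN=105+97+84+106=392 → 1748/2584 = 0.6765
Macro-F1 score = mean = (0.7548 + 0.6291 + 0.5600 + 0.5378 + 0.6765) / 5 = 0.632

0.632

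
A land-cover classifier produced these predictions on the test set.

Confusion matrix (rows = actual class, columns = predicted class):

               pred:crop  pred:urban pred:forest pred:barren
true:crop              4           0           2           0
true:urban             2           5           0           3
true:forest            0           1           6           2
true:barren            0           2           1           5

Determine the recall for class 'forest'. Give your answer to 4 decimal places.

0.6667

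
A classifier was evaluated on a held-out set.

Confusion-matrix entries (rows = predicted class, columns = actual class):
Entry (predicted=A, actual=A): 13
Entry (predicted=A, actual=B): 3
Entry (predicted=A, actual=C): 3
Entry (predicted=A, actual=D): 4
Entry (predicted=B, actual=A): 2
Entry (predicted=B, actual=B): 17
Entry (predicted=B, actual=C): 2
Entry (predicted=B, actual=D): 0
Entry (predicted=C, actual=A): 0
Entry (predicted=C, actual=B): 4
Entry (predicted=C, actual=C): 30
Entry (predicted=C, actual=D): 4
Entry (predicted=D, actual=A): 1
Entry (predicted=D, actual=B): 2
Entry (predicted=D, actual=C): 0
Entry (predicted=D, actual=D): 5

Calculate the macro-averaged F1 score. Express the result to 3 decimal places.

0.672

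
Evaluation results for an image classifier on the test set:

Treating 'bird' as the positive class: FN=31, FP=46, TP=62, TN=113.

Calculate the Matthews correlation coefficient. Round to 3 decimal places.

0.368

MCC = (TP·TN − FP·FN) / √((TP+FP)(TP+FN)(TN+FP)(TN+FN))
Numerator = 62·113 − 46·31 = 5580
Denominator = √(108·93·159·144) = √229967424 = 15164.6769
MCC = 5580 / 15164.6769 = 0.368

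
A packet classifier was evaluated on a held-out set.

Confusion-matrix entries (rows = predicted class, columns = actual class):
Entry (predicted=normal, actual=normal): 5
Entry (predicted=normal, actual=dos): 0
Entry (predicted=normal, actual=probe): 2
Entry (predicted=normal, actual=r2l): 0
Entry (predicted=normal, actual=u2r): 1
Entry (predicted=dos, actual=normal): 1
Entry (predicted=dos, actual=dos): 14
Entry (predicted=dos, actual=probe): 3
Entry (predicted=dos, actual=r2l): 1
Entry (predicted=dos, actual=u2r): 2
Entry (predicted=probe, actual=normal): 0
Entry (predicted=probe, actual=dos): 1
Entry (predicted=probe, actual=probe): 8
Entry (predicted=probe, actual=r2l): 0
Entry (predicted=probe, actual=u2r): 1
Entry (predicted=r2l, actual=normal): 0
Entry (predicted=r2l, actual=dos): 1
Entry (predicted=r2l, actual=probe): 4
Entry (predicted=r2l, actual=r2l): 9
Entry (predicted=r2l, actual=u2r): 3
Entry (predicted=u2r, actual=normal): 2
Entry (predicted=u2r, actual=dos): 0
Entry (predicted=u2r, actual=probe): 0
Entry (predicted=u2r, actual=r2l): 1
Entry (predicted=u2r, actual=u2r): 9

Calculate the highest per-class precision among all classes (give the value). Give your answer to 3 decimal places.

0.800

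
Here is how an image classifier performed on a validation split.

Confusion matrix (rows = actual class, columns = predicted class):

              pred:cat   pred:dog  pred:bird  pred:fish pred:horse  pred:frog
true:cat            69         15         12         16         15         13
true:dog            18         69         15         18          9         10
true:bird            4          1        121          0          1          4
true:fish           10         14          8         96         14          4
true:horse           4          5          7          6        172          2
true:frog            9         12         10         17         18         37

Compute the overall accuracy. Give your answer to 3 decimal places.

0.660

Accuracy = trace / total = (69+69+121+96+172+37=564) / 855 = 564/855 = 0.660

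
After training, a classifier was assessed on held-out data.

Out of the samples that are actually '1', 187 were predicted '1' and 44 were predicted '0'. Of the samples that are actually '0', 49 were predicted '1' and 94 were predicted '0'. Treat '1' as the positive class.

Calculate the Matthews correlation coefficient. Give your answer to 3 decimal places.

0.470

MCC = (TP·TN − FP·FN) / √((TP+FP)(TP+FN)(TN+FP)(TN+FN))
Numerator = 187·94 − 49·44 = 15422
Denominator = √(236·231·143·138) = √1075818744 = 32799.6760
MCC = 15422 / 32799.6760 = 0.470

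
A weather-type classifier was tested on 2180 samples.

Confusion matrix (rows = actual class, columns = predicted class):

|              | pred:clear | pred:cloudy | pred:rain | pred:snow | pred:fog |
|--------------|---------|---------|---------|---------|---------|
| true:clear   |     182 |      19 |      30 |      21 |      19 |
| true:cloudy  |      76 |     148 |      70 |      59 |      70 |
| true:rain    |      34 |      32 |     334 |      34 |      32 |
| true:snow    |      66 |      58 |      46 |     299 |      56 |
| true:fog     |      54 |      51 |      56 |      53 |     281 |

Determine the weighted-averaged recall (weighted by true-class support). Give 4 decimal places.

Per-class recall (TP/(TP+FN)):
  clear: TP=182, FN=19+30+21+19=89 → 182/271 = 0.67159
  cloudy: TP=148, FN=76+70+59+70=275 → 148/423 = 0.34988
  rain: TP=334, FN=34+32+34+32=132 → 334/466 = 0.71674
  snow: TP=299, FN=66+58+46+56=226 → 299/525 = 0.56952
  fog: TP=281, FN=54+51+56+53=214 → 281/495 = 0.56768
Weighted-recall = Σ (supportᵢ/N)·recallᵢ with N=2180: (271/2180)·0.67159 + (423/2180)·0.34988 + (466/2180)·0.71674 + (525/2180)·0.56952 + (495/2180)·0.56768 = 0.5706

0.5706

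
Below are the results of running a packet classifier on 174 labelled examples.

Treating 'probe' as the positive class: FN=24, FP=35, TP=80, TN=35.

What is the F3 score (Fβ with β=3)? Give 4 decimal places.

Fβ = (1+β²)·TP / ((1+β²)·TP + β²·FN + FP), with β²=9
= 10·80 / (10·80 + 9·24 + 35) = 0.7612

0.7612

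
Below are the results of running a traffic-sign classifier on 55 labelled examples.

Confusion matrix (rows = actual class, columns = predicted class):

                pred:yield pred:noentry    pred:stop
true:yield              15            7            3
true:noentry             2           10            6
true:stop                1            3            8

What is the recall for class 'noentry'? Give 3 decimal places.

recall = TP/(TP+FN).
noentry: TP=10, FN=2+6=8 → 10/18 = 0.5556

0.556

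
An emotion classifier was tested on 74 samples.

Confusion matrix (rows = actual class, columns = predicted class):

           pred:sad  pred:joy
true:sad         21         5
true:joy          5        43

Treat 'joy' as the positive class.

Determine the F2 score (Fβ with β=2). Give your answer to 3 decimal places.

Fβ = (1+β²)·TP / ((1+β²)·TP + β²·FN + FP), with β²=4
= 5·43 / (5·43 + 4·5 + 5) = 0.896

0.896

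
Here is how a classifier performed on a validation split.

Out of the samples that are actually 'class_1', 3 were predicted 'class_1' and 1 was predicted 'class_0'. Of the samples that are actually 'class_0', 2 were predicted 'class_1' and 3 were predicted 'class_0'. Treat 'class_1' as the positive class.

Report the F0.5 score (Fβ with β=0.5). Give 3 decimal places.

0.625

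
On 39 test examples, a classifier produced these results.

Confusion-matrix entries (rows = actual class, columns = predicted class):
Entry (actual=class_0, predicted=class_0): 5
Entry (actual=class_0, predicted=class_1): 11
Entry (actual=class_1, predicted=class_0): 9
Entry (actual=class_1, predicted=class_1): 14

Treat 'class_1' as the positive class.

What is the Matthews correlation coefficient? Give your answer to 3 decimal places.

-0.081

MCC = (TP·TN − FP·FN) / √((TP+FP)(TP+FN)(TN+FP)(TN+FN))
Numerator = 14·5 − 11·9 = -29
Denominator = √(25·23·16·14) = √128800 = 358.8872
MCC = -29 / 358.8872 = -0.081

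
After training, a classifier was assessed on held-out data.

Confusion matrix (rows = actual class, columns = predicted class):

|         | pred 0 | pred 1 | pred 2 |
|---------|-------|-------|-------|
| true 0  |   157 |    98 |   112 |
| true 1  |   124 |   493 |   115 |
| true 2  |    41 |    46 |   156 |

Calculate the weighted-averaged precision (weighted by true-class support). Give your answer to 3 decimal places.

0.629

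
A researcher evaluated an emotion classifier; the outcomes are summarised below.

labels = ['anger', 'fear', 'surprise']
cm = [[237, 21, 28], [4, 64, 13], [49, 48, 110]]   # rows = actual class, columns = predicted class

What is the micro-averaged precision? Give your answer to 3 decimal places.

Micro-averaging pools counts across classes: ΣTP=411, ΣFP=163, ΣFN=163.
Micro-precision = TP/(TP+FP) on pooled counts = 0.716 (equals overall accuracy in single-label multiclass).

0.716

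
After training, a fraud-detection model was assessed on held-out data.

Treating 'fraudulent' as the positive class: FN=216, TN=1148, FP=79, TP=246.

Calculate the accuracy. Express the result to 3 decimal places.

0.825

Accuracy = (TP+TN)/N = (246+1148)/1689 = 0.825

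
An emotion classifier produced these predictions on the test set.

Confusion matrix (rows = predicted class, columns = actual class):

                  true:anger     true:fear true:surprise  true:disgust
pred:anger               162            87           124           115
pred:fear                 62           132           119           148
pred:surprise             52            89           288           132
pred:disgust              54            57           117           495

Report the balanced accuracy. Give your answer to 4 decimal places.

Balanced accuracy = mean of per-class recall.
  anger: recall = 162/330 = 0.49091
  fear: recall = 132/365 = 0.36164
  surprise: recall = 288/648 = 0.44444
  disgust: recall = 495/890 = 0.55618
Mean = (0.49091 + 0.36164 + 0.44444 + 0.55618) / 4 = 0.4633

0.4633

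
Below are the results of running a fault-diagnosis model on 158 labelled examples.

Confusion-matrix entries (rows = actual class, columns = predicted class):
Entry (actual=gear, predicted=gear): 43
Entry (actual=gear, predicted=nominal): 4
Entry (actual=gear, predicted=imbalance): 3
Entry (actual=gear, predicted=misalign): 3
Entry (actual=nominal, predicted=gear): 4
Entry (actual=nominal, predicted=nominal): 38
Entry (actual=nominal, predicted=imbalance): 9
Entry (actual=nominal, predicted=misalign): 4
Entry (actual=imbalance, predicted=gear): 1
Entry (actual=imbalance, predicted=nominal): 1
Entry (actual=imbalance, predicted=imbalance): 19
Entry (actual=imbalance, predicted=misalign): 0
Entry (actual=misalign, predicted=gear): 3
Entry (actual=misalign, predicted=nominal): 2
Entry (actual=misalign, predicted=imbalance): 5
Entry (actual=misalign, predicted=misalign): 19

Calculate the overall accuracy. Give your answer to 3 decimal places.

0.753

Accuracy = trace / total = (43+38+19+19=119) / 158 = 119/158 = 0.753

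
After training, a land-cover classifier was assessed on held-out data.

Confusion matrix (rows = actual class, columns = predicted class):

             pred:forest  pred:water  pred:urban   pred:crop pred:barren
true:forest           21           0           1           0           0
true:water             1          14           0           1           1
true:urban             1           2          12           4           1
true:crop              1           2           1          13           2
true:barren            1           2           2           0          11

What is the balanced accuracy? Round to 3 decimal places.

Balanced accuracy = mean of per-class recall.
  forest: recall = 21/22 = 0.9545
  water: recall = 14/17 = 0.8235
  urban: recall = 12/20 = 0.6000
  crop: recall = 13/19 = 0.6842
  barren: recall = 11/16 = 0.6875
Mean = (0.9545 + 0.8235 + 0.6000 + 0.6842 + 0.6875) / 5 = 0.750

0.750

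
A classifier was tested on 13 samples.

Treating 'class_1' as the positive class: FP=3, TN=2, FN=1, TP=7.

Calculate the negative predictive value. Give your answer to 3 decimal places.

NPV = TN/(TN+FN) = 2/(2+1) = 0.667

0.667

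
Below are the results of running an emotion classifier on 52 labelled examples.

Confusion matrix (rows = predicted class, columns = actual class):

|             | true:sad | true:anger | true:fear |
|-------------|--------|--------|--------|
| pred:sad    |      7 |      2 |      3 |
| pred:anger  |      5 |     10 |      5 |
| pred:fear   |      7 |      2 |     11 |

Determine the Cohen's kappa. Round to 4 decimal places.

0.3128

Observed agreement pₒ = trace/N = 28/52 = 0.53846
Expected agreement pₑ = Σ (rowᵢ·colᵢ)/N² = (19·12 + 14·20 + 19·20)/52² = 0.32840
κ = (pₒ − pₑ)/(1 − pₑ) = (0.53846 − 0.32840)/(1 − 0.32840) = 0.3128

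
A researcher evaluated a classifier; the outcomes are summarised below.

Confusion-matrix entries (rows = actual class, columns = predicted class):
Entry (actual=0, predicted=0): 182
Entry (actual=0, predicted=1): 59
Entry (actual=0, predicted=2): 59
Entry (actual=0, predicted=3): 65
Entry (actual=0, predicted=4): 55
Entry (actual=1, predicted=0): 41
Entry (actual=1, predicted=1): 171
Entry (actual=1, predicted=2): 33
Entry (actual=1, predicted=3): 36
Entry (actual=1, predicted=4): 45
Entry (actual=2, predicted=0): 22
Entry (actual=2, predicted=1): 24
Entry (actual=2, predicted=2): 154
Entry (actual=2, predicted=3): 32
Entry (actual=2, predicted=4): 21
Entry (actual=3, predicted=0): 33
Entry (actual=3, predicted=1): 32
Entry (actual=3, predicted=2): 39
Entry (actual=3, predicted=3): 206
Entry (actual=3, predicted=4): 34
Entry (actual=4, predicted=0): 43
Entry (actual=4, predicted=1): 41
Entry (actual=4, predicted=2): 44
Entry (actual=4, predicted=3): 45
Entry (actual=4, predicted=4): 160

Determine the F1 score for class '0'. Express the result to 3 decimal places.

0.491

Take TP from the diagonal, FP from the rest of the '0' prediction marginal, FN from the rest of the '0' actual marginal.
F1 score = 2·TP/(2·TP+FP+FN).
0: TP=182, FP=41+22+33+43=139, FN=59+59+65+55=238 → 364/741 = 0.4912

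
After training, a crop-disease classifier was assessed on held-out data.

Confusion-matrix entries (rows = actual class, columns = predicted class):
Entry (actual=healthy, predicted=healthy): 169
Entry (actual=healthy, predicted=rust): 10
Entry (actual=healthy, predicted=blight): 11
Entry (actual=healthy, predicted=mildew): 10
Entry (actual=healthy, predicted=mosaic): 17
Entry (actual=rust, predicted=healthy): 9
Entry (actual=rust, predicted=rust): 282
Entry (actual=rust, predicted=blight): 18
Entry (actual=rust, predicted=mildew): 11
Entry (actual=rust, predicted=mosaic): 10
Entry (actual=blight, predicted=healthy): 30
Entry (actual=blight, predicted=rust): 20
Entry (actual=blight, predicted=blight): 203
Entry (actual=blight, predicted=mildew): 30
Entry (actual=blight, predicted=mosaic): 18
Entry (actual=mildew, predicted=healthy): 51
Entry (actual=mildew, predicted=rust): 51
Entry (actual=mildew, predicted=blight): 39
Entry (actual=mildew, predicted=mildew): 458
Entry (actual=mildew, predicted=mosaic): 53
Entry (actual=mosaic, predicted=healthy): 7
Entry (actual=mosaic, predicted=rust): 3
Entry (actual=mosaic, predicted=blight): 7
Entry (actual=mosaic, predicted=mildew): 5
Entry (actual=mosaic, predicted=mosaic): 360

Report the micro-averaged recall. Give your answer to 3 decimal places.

0.782

Micro-averaging pools counts across classes: ΣTP=1472, ΣFP=410, ΣFN=410.
Micro-recall = TP/(TP+FN) on pooled counts = 0.782 (equals overall accuracy in single-label multiclass).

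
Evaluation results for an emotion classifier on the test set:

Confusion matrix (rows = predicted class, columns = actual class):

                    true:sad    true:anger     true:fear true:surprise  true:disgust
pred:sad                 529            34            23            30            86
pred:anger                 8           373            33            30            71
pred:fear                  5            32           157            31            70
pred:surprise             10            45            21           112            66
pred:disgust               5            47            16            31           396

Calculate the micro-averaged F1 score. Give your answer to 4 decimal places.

Micro-averaging pools counts across classes: ΣTP=1567, ΣFP=694, ΣFN=694.
Micro-F1 score = 2·TP/(2·TP+FP+FN) on pooled counts = 0.6931 (equals overall accuracy in single-label multiclass).

0.6931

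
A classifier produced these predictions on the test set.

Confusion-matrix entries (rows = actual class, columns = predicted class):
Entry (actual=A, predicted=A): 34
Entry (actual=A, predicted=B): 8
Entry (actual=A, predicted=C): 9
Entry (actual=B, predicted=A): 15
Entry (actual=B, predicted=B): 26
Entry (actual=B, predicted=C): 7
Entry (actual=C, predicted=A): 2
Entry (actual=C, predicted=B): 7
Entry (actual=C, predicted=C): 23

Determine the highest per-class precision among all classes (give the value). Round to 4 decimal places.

Per-class precision (TP/(TP+FP)):
  A: TP=34, FP=15+2=17 → 34/51 = 0.66667
  B: TP=26, FP=8+7=15 → 26/41 = 0.63415
  C: TP=23, FP=9+7=16 → 23/39 = 0.58974
Highest is class 'A' with precision = 0.6667.

0.6667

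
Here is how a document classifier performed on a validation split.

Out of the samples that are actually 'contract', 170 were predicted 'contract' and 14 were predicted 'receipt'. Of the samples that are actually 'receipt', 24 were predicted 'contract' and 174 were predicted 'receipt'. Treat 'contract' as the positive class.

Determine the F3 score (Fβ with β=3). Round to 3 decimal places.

0.919

Fβ = (1+β²)·TP / ((1+β²)·TP + β²·FN + FP), with β²=9
= 10·170 / (10·170 + 9·14 + 24) = 0.919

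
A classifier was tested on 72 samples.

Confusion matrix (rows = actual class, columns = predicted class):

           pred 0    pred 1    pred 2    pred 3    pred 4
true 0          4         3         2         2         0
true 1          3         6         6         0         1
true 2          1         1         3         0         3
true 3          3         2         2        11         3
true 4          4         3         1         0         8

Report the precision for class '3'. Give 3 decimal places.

Take TP from the diagonal, FP from the rest of the '3' prediction marginal, FN from the rest of the '3' actual marginal.
precision = TP/(TP+FP).
3: TP=11, FP=2+0+0+0=2 → 11/13 = 0.8462

0.846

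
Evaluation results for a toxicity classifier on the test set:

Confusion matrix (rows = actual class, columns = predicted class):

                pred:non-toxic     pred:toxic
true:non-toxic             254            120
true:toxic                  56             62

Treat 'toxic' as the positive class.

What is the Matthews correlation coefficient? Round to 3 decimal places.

MCC = (TP·TN − FP·FN) / √((TP+FP)(TP+FN)(TN+FP)(TN+FN))
Numerator = 62·254 − 120·56 = 9028
Denominator = √(182·118·374·310) = √2489927440 = 49899.1727
MCC = 9028 / 49899.1727 = 0.181

0.181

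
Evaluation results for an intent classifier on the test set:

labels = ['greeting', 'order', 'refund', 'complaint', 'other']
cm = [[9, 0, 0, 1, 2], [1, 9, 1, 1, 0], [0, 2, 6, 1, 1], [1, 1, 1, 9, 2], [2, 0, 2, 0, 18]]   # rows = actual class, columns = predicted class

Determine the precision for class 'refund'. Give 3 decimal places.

0.600

Take TP from the diagonal, FP from the rest of the 'refund' prediction marginal, FN from the rest of the 'refund' actual marginal.
precision = TP/(TP+FP).
refund: TP=6, FP=0+1+1+2=4 → 6/10 = 0.6000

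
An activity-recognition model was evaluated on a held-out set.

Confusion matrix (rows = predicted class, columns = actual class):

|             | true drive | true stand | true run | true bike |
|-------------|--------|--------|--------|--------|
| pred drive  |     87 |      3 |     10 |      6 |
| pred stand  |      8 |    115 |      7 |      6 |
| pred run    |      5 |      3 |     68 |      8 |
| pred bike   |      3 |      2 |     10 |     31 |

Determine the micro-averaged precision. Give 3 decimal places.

0.809

Micro-averaging pools counts across classes: ΣTP=301, ΣFP=71, ΣFN=71.
Micro-precision = TP/(TP+FP) on pooled counts = 0.809 (equals overall accuracy in single-label multiclass).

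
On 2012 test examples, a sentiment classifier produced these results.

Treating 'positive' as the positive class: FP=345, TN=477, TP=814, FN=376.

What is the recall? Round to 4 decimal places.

0.6840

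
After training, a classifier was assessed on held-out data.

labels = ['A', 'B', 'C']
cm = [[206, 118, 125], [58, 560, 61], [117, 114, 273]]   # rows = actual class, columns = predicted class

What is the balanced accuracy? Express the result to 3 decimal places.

0.608

Balanced accuracy = mean of per-class recall.
  A: recall = 206/449 = 0.4588
  B: recall = 560/679 = 0.8247
  C: recall = 273/504 = 0.5417
Mean = (0.4588 + 0.8247 + 0.5417) / 3 = 0.608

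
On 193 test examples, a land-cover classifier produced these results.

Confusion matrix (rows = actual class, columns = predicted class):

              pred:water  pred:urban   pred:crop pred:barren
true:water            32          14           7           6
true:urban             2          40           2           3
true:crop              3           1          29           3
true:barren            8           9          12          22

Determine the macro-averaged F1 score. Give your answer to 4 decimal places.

Per-class F1 score (2·TP/(2·TP+FP+FN)):
  water: TP=32, FP=2+3+8=13, FN=14+7+6=27 → 64/104 = 0.61538
  urban: TP=40, FP=14+1+9=24, FN=2+2+3=7 → 80/111 = 0.72072
  crop: TP=29, FP=7+2+12=21, FN=3+1+3=7 → 58/86 = 0.67442
  barren: TP=22, FP=6+3+3=12, FN=8+9+12=29 → 44/85 = 0.51765
Macro-F1 score = mean = (0.61538 + 0.72072 + 0.67442 + 0.51765) / 4 = 0.6320

0.6320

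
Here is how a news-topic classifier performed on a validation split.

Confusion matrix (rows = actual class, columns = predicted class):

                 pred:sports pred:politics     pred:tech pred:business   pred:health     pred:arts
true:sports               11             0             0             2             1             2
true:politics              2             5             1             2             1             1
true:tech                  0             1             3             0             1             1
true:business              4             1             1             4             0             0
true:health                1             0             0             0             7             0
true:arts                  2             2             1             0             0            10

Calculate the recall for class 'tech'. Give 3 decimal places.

0.500

Take TP from the diagonal, FP from the rest of the 'tech' prediction marginal, FN from the rest of the 'tech' actual marginal.
recall = TP/(TP+FN).
tech: TP=3, FN=0+1+0+1+1=3 → 3/6 = 0.5000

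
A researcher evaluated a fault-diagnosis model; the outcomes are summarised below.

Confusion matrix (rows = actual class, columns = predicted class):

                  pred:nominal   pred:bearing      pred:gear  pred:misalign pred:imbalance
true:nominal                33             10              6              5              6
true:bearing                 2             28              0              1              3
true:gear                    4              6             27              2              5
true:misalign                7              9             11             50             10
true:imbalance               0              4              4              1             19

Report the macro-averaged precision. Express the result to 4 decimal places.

Per-class precision (TP/(TP+FP)):
  nominal: TP=33, FP=2+4+7+0=13 → 33/46 = 0.71739
  bearing: TP=28, FP=10+6+9+4=29 → 28/57 = 0.49123
  gear: TP=27, FP=6+0+11+4=21 → 27/48 = 0.56250
  misalign: TP=50, FP=5+1+2+1=9 → 50/59 = 0.84746
  imbalance: TP=19, FP=6+3+5+10=24 → 19/43 = 0.44186
Macro-precision = mean = (0.71739 + 0.49123 + 0.56250 + 0.84746 + 0.44186) / 5 = 0.6121

0.6121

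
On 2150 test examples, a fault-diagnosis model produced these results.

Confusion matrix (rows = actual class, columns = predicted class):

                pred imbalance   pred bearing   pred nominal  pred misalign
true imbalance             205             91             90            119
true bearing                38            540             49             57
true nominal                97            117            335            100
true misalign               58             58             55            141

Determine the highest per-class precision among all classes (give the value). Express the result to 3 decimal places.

Per-class precision (TP/(TP+FP)):
  imbalance: TP=205, FP=38+97+58=193 → 205/398 = 0.5151
  bearing: TP=540, FP=91+117+58=266 → 540/806 = 0.6700
  nominal: TP=335, FP=90+49+55=194 → 335/529 = 0.6333
  misalign: TP=141, FP=119+57+100=276 → 141/417 = 0.3381
Highest is class 'bearing' with precision = 0.670.

0.670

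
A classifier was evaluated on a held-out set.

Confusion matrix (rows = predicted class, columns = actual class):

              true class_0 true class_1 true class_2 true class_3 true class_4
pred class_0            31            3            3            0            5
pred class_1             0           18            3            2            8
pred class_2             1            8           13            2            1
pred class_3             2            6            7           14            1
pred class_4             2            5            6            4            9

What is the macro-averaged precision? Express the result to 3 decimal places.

0.530

Per-class precision (TP/(TP+FP)):
  class_0: TP=31, FP=3+3+0+5=11 → 31/42 = 0.7381
  class_1: TP=18, FP=0+3+2+8=13 → 18/31 = 0.5806
  class_2: TP=13, FP=1+8+2+1=12 → 13/25 = 0.5200
  class_3: TP=14, FP=2+6+7+1=16 → 14/30 = 0.4667
  class_4: TP=9, FP=2+5+6+4=17 → 9/26 = 0.3462
Macro-precision = mean = (0.7381 + 0.5806 + 0.5200 + 0.4667 + 0.3462) / 5 = 0.530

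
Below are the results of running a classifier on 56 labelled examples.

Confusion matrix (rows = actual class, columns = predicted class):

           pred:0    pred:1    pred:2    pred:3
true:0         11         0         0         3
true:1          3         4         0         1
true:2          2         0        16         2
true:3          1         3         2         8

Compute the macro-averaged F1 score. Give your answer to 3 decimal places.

Per-class F1 score (2·TP/(2·TP+FP+FN)):
  0: TP=11, FP=3+2+1=6, FN=0+0+3=3 → 22/31 = 0.7097
  1: TP=4, FP=0+0+3=3, FN=3+0+1=4 → 8/15 = 0.5333
  2: TP=16, FP=0+0+2=2, FN=2+0+2=4 → 32/38 = 0.8421
  3: TP=8, FP=3+1+2=6, FN=1+3+2=6 → 16/28 = 0.5714
Macro-F1 score = mean = (0.7097 + 0.5333 + 0.8421 + 0.5714) / 4 = 0.664

0.664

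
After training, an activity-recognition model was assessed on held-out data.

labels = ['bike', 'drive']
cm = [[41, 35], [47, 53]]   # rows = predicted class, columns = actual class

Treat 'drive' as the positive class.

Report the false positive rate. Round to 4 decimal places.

0.5341

FPR = FP/(FP+TN) = 47/(47+41) = 0.5341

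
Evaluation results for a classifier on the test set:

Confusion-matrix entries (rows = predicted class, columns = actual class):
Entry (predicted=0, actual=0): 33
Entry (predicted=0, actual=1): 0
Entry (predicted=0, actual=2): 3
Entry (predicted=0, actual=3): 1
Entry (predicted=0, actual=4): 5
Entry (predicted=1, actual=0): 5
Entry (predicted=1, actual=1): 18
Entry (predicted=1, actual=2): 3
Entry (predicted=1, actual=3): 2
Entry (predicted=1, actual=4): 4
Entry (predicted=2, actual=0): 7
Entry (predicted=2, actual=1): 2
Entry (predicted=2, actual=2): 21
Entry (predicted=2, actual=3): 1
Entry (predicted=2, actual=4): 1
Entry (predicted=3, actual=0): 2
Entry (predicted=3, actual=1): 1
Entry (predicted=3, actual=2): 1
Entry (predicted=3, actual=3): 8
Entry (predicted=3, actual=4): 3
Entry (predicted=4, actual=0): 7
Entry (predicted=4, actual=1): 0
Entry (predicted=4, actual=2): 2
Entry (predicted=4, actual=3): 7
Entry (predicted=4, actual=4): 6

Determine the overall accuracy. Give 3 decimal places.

Accuracy = trace / total = (33+18+21+8+6=86) / 143 = 86/143 = 0.601

0.601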